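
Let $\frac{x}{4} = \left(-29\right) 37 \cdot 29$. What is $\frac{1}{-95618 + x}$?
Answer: $- \frac{1}{220086} \approx -4.5437 \cdot 10^{-6}$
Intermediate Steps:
$x = -124468$ ($x = 4 \left(-29\right) 37 \cdot 29 = 4 \left(\left(-1073\right) 29\right) = 4 \left(-31117\right) = -124468$)
$\frac{1}{-95618 + x} = \frac{1}{-95618 - 124468} = \frac{1}{-220086} = - \frac{1}{220086}$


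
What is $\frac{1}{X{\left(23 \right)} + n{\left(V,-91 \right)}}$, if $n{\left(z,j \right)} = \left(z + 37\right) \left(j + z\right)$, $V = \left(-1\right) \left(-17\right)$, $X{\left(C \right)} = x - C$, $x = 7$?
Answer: $- \frac{1}{4012} \approx -0.00024925$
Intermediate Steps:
$X{\left(C \right)} = 7 - C$
$V = 17$
$n{\left(z,j \right)} = \left(37 + z\right) \left(j + z\right)$
$\frac{1}{X{\left(23 \right)} + n{\left(V,-91 \right)}} = \frac{1}{\left(7 - 23\right) + \left(17^{2} + 37 \left(-91\right) + 37 \cdot 17 - 1547\right)} = \frac{1}{\left(7 - 23\right) + \left(289 - 3367 + 629 - 1547\right)} = \frac{1}{-16 - 3996} = \frac{1}{-4012} = - \frac{1}{4012}$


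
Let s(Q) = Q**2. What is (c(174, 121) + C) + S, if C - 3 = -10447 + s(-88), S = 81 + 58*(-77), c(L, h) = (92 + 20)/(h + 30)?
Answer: -1069723/151 ≈ -7084.3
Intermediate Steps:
c(L, h) = 112/(30 + h)
S = -4385 (S = 81 - 4466 = -4385)
C = -2700 (C = 3 + (-10447 + (-88)**2) = 3 + (-10447 + 7744) = 3 - 2703 = -2700)
(c(174, 121) + C) + S = (112/(30 + 121) - 2700) - 4385 = (112/151 - 2700) - 4385 = -407588/151 - 4385 = -1069723/151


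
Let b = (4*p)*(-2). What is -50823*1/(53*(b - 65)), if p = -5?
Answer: 50823/1325 ≈ 38.357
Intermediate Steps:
b = 40 (b = (4*(-5))*(-2) = -20*(-2) = 40)
-50823*1/(53*(b - 65)) = -50823*1/(53*(40 - 65)) = -50823/(53*(-25)) = -50823/(-1325) = -50823*(-1/1325) = 50823/1325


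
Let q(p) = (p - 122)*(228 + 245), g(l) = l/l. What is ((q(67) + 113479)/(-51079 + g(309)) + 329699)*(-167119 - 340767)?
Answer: -4276470730882694/25539 ≈ -1.6745e+11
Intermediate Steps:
g(l) = 1
q(p) = -57706 + 473*p (q(p) = (-122 + p)*473 = -57706 + 473*p)
((q(67) + 113479)/(-51079 + g(309)) + 329699)*(-167119 - 340767) = (((-57706 + 473*67) + 113479)/(-51079 + 1) + 329699)*(-167119 - 340767) = (((-57706 + 31691) + 113479)/(-51078) + 329699)*(-507886) = ((-26015 + 113479)*(-1/51078) + 329699)*(-507886) = (87464*(-1/51078) + 329699)*(-507886) = (-43732/25539 + 329699)*(-507886) = (8420139029/25539)*(-507886) = -4276470730882694/25539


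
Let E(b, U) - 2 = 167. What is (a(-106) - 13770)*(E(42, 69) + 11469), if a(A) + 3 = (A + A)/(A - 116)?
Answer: -17790975686/111 ≈ -1.6028e+8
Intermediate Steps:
a(A) = -3 + 2*A/(-116 + A) (a(A) = -3 + (A + A)/(A - 116) = -3 + (2*A)/(-116 + A) = -3 + 2*A/(-116 + A))
E(b, U) = 169 (E(b, U) = 2 + 167 = 169)
(a(-106) - 13770)*(E(42, 69) + 11469) = ((348 - 1*(-106))/(-116 - 106) - 13770)*(169 + 11469) = ((348 + 106)/(-222) - 13770)*11638 = (-1/222*454 - 13770)*11638 = (-227/111 - 13770)*11638 = -1528697/111*11638 = -17790975686/111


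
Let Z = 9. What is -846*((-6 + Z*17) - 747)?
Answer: 507600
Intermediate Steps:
-846*((-6 + Z*17) - 747) = -846*((-6 + 9*17) - 747) = -846*((-6 + 153) - 747) = -846*(147 - 747) = -846*(-600) = 507600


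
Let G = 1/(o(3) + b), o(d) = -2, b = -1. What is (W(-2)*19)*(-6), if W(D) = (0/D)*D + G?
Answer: 38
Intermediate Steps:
G = -1/3 (G = 1/(-2 - 1) = 1/(-3) = -1/3 ≈ -0.33333)
W(D) = -1/3 (W(D) = (0/D)*D - 1/3 = 0*D - 1/3 = 0 - 1/3 = -1/3)
(W(-2)*19)*(-6) = -1/3*19*(-6) = -19/3*(-6) = 38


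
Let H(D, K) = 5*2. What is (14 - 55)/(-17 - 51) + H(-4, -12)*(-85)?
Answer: -57759/68 ≈ -849.40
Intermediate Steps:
H(D, K) = 10
(14 - 55)/(-17 - 51) + H(-4, -12)*(-85) = (14 - 55)/(-17 - 51) + 10*(-85) = -41/(-68) - 850 = -41*(-1/68) - 850 = 41/68 - 850 = -57759/68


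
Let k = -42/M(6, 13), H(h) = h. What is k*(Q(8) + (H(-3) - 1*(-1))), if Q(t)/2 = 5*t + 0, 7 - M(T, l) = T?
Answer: -3276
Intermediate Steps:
M(T, l) = 7 - T
Q(t) = 10*t (Q(t) = 2*(5*t + 0) = 2*(5*t) = 10*t)
k = -42 (k = -42/(7 - 1*6) = -42/(7 - 6) = -42/1 = -42*1 = -42)
k*(Q(8) + (H(-3) - 1*(-1))) = -42*(10*8 + (-3 - 1*(-1))) = -42*(80 + (-3 + 1)) = -42*(80 - 2) = -42*78 = -3276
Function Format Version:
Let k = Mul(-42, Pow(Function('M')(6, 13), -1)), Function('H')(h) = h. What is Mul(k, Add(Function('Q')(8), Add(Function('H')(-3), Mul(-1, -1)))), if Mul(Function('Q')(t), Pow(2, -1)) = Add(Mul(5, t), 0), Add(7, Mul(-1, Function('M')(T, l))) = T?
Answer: -3276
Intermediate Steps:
Function('M')(T, l) = Add(7, Mul(-1, T))
Function('Q')(t) = Mul(10, t) (Function('Q')(t) = Mul(2, Add(Mul(5, t), 0)) = Mul(2, Mul(5, t)) = Mul(10, t))
k = -42 (k = Mul(-42, Pow(Add(7, Mul(-1, 6)), -1)) = Mul(-42, Pow(Add(7, -6), -1)) = Mul(-42, Pow(1, -1)) = Mul(-42, 1) = -42)
Mul(k, Add(Function('Q')(8), Add(Function('H')(-3), Mul(-1, -1)))) = Mul(-42, Add(Mul(10, 8), Add(-3, Mul(-1, -1)))) = Mul(-42, Add(80, Add(-3, 1))) = Mul(-42, Add(80, -2)) = Mul(-42, 78) = -3276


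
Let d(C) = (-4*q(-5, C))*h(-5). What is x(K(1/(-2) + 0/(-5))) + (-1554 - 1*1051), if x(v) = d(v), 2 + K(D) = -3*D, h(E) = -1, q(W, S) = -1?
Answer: -2609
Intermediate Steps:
K(D) = -2 - 3*D
d(C) = -4 (d(C) = -4*(-1)*(-1) = 4*(-1) = -4)
x(v) = -4
x(K(1/(-2) + 0/(-5))) + (-1554 - 1*1051) = -4 + (-1554 - 1*1051) = -4 + (-1554 - 1051) = -4 - 2605 = -2609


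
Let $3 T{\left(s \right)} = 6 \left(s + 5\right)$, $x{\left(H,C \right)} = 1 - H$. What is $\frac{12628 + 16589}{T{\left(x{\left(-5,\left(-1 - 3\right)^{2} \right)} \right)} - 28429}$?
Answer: $- \frac{9739}{9469} \approx -1.0285$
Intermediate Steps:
$T{\left(s \right)} = 10 + 2 s$ ($T{\left(s \right)} = \frac{6 \left(s + 5\right)}{3} = \frac{6 \left(5 + s\right)}{3} = \frac{30 + 6 s}{3} = 10 + 2 s$)
$\frac{12628 + 16589}{T{\left(x{\left(-5,\left(-1 - 3\right)^{2} \right)} \right)} - 28429} = \frac{12628 + 16589}{\left(10 + 2 \left(1 - -5\right)\right) - 28429} = \frac{29217}{\left(10 + 2 \left(1 + 5\right)\right) - 28429} = \frac{29217}{\left(10 + 2 \cdot 6\right) - 28429} = \frac{29217}{\left(10 + 12\right) - 28429} = \frac{29217}{22 - 28429} = \frac{29217}{-28407} = 29217 \left(- \frac{1}{28407}\right) = - \frac{9739}{9469}$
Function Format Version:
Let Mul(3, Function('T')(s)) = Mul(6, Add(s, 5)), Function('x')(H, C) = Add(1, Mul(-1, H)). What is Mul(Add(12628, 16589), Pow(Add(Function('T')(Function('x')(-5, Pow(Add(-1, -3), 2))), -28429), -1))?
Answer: Rational(-9739, 9469) ≈ -1.0285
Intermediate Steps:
Function('T')(s) = Add(10, Mul(2, s)) (Function('T')(s) = Mul(Rational(1, 3), Mul(6, Add(s, 5))) = Mul(Rational(1, 3), Mul(6, Add(5, s))) = Mul(Rational(1, 3), Add(30, Mul(6, s))) = Add(10, Mul(2, s)))
Mul(Add(12628, 16589), Pow(Add(Function('T')(Function('x')(-5, Pow(Add(-1, -3), 2))), -28429), -1)) = Mul(Add(12628, 16589), Pow(Add(Add(10, Mul(2, Add(1, Mul(-1, -5)))), -28429), -1)) = Mul(29217, Pow(Add(Add(10, Mul(2, Add(1, 5))), -28429), -1)) = Mul(29217, Pow(Add(Add(10, Mul(2, 6)), -28429), -1)) = Mul(29217, Pow(Add(Add(10, 12), -28429), -1)) = Mul(29217, Pow(Add(22, -28429), -1)) = Mul(29217, Pow(-28407, -1)) = Mul(29217, Rational(-1, 28407)) = Rational(-9739, 9469)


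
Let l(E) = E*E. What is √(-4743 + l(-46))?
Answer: I*√2627 ≈ 51.254*I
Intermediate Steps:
l(E) = E²
√(-4743 + l(-46)) = √(-4743 + (-46)²) = √(-4743 + 2116) = √(-2627) = I*√2627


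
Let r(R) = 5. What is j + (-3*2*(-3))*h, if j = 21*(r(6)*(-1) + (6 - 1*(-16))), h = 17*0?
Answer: 357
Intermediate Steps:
h = 0
j = 357 (j = 21*(5*(-1) + (6 - 1*(-16))) = 21*(-5 + (6 + 16)) = 21*(-5 + 22) = 21*17 = 357)
j + (-3*2*(-3))*h = 357 + (-3*2*(-3))*0 = 357 - 6*(-3)*0 = 357 + 18*0 = 357 + 0 = 357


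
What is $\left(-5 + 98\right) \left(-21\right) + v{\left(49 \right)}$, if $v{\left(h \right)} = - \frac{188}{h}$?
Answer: $- \frac{95885}{49} \approx -1956.8$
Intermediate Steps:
$\left(-5 + 98\right) \left(-21\right) + v{\left(49 \right)} = \left(-5 + 98\right) \left(-21\right) - \frac{188}{49} = 93 \left(-21\right) - \frac{188}{49} = -1953 - \frac{188}{49} = - \frac{95885}{49}$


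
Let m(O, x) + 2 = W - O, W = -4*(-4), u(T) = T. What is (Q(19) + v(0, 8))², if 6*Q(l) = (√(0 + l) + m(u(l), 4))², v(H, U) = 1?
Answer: 1100/9 - 250*√19/9 ≈ 1.1417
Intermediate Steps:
W = 16
m(O, x) = 14 - O (m(O, x) = -2 + (16 - O) = 14 - O)
Q(l) = (14 + √l - l)²/6 (Q(l) = (√(0 + l) + (14 - l))²/6 = (√l + (14 - l))²/6 = (14 + √l - l)²/6)
(Q(19) + v(0, 8))² = ((14 + √19 - 1*19)²/6 + 1)² = ((14 + √19 - 19)²/6 + 1)² = ((-5 + √19)²/6 + 1)² = (1 + (-5 + √19)²/6)²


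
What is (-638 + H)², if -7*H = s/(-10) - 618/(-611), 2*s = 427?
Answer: 2951312428916289/7317091600 ≈ 4.0335e+5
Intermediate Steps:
s = 427/2 (s = (½)*427 = 427/2 ≈ 213.50)
H = 248537/85540 (H = -((427/2)/(-10) - 618/(-611))/7 = -((427/2)*(-⅒) - 618*(-1/611))/7 = -(-427/20 + 618/611)/7 = -⅐*(-248537/12220) = 248537/85540 ≈ 2.9055)
(-638 + H)² = (-638 + 248537/85540)² = (-54325983/85540)² = 2951312428916289/7317091600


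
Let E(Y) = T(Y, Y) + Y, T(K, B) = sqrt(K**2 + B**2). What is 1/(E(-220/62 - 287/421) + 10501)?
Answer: 893950066272/9383585102338319 - 720506557*sqrt(2)/18767170204676638 ≈ 9.5213e-5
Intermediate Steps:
T(K, B) = sqrt(B**2 + K**2)
E(Y) = Y + sqrt(2)*sqrt(Y**2) (E(Y) = sqrt(Y**2 + Y**2) + Y = sqrt(2*Y**2) + Y = sqrt(2)*sqrt(Y**2) + Y = Y + sqrt(2)*sqrt(Y**2))
1/(E(-220/62 - 287/421) + 10501) = 1/(((-220/62 - 287/421) + sqrt(2)*sqrt((-220/62 - 287/421)**2)) + 10501) = 1/(((-220*1/62 - 287*1/421) + sqrt(2)*sqrt((-220*1/62 - 287*1/421)**2)) + 10501) = 1/(((-110/31 - 287/421) + sqrt(2)*sqrt((-110/31 - 287/421)**2)) + 10501) = 1/((-55207/13051 + sqrt(2)*sqrt((-55207/13051)**2)) + 10501) = 1/((-55207/13051 + sqrt(2)*sqrt(3047812849/170328601)) + 10501) = 1/((-55207/13051 + sqrt(2)*(55207/13051)) + 10501) = 1/((-55207/13051 + 55207*sqrt(2)/13051) + 10501) = 1/(136993344/13051 + 55207*sqrt(2)/13051)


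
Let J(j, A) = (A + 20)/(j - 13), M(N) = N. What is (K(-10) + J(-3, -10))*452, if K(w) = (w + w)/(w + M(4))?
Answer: 7345/6 ≈ 1224.2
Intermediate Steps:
K(w) = 2*w/(4 + w) (K(w) = (w + w)/(w + 4) = (2*w)/(4 + w) = 2*w/(4 + w))
J(j, A) = (20 + A)/(-13 + j)
(K(-10) + J(-3, -10))*452 = (2*(-10)/(4 - 10) + (20 - 10)/(-13 - 3))*452 = (2*(-10)/(-6) + 10/(-16))*452 = (2*(-10)*(-1/6) - 1/16*10)*452 = (10/3 - 5/8)*452 = (65/24)*452 = 7345/6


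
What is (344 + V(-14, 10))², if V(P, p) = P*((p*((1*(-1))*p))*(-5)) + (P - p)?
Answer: 44622400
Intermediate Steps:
V(P, p) = P - p + 5*P*p² (V(P, p) = P*((p*(-p))*(-5)) + (P - p) = P*(-p²*(-5)) + (P - p) = P*(5*p²) + (P - p) = 5*P*p² + (P - p) = P - p + 5*P*p²)
(344 + V(-14, 10))² = (344 + (-14 - 1*10 + 5*(-14)*10²))² = (344 + (-14 - 10 + 5*(-14)*100))² = (344 + (-14 - 10 - 7000))² = (344 - 7024)² = (-6680)² = 44622400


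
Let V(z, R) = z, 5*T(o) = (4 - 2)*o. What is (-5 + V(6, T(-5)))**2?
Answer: 1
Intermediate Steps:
T(o) = 2*o/5 (T(o) = ((4 - 2)*o)/5 = (2*o)/5 = 2*o/5)
(-5 + V(6, T(-5)))**2 = (-5 + 6)**2 = 1**2 = 1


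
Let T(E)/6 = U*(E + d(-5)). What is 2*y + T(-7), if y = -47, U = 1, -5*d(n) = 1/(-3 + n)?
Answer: -2717/20 ≈ -135.85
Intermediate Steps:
d(n) = -1/(5*(-3 + n))
T(E) = 3/20 + 6*E (T(E) = 6*(1*(E - 1/(-15 + 5*(-5)))) = 6*(1*(E - 1/(-15 - 25))) = 6*(1*(E - 1/(-40))) = 6*(1*(E - 1*(-1/40))) = 6*(1*(E + 1/40)) = 6*(1*(1/40 + E)) = 6*(1/40 + E) = 3/20 + 6*E)
2*y + T(-7) = 2*(-47) + (3/20 + 6*(-7)) = -94 + (3/20 - 42) = -94 - 837/20 = -2717/20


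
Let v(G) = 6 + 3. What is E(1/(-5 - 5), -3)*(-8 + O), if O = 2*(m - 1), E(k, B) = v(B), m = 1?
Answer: -72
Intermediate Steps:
v(G) = 9
E(k, B) = 9
O = 0 (O = 2*(1 - 1) = 2*0 = 0)
E(1/(-5 - 5), -3)*(-8 + O) = 9*(-8 + 0) = 9*(-8) = -72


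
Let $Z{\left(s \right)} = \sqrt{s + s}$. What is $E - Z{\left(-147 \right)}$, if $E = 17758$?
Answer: $17758 - 7 i \sqrt{6} \approx 17758.0 - 17.146 i$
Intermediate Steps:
$Z{\left(s \right)} = \sqrt{2} \sqrt{s}$ ($Z{\left(s \right)} = \sqrt{2 s} = \sqrt{2} \sqrt{s}$)
$E - Z{\left(-147 \right)} = 17758 - \sqrt{2} \sqrt{-147} = 17758 - \sqrt{2} \cdot 7 i \sqrt{3} = 17758 - 7 i \sqrt{6}$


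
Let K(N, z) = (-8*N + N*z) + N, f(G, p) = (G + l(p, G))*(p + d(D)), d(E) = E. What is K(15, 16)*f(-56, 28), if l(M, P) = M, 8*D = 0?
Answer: -105840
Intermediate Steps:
D = 0 (D = (1/8)*0 = 0)
f(G, p) = p*(G + p) (f(G, p) = (G + p)*(p + 0) = (G + p)*p = p*(G + p))
K(N, z) = -7*N + N*z
K(15, 16)*f(-56, 28) = (15*(-7 + 16))*(28*(-56 + 28)) = (15*9)*(28*(-28)) = 135*(-784) = -105840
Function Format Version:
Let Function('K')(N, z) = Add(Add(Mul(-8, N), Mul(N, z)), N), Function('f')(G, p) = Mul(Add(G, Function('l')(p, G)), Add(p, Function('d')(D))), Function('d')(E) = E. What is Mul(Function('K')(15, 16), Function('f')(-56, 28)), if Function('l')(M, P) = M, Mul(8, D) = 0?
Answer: -105840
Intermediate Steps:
D = 0 (D = Mul(Rational(1, 8), 0) = 0)
Function('f')(G, p) = Mul(p, Add(G, p)) (Function('f')(G, p) = Mul(Add(G, p), Add(p, 0)) = Mul(Add(G, p), p) = Mul(p, Add(G, p)))
Function('K')(N, z) = Add(Mul(-7, N), Mul(N, z))
Mul(Function('K')(15, 16), Function('f')(-56, 28)) = Mul(Mul(15, Add(-7, 16)), Mul(28, Add(-56, 28))) = Mul(Mul(15, 9), Mul(28, -28)) = Mul(135, -784) = -105840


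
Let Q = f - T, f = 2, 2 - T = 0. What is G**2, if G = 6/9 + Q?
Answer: 4/9 ≈ 0.44444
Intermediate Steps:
T = 2 (T = 2 - 1*0 = 2 + 0 = 2)
Q = 0 (Q = 2 - 1*2 = 2 - 2 = 0)
G = 2/3 (G = 6/9 + 0 = (1/9)*6 + 0 = 2/3 + 0 = 2/3 ≈ 0.66667)
G**2 = (2/3)**2 = 4/9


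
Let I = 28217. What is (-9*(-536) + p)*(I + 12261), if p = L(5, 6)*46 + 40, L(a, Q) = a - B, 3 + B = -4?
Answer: 219228848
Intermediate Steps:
B = -7 (B = -3 - 4 = -7)
L(a, Q) = 7 + a (L(a, Q) = a - 1*(-7) = a + 7 = 7 + a)
p = 592 (p = (7 + 5)*46 + 40 = 12*46 + 40 = 552 + 40 = 592)
(-9*(-536) + p)*(I + 12261) = (-9*(-536) + 592)*(28217 + 12261) = (4824 + 592)*40478 = 5416*40478 = 219228848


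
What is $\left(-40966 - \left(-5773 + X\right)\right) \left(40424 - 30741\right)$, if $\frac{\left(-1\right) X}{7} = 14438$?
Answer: $637848259$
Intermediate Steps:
$X = -101066$ ($X = \left(-7\right) 14438 = -101066$)
$\left(-40966 - \left(-5773 + X\right)\right) \left(40424 - 30741\right) = \left(-40966 + \left(5773 - -101066\right)\right) \left(40424 - 30741\right) = \left(-40966 + \left(5773 + 101066\right)\right) 9683 = \left(-40966 + 106839\right) 9683 = 65873 \cdot 9683 = 637848259$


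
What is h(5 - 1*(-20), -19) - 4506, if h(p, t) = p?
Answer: -4481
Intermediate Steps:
h(5 - 1*(-20), -19) - 4506 = (5 - 1*(-20)) - 4506 = (5 + 20) - 4506 = 25 - 4506 = -4481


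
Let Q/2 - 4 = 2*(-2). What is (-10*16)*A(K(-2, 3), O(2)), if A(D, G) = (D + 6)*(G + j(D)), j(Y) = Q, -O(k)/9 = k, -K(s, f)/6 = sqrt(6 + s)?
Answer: -17280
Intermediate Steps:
K(s, f) = -6*sqrt(6 + s)
O(k) = -9*k
Q = 0 (Q = 8 + 2*(2*(-2)) = 8 + 2*(-4) = 8 - 8 = 0)
j(Y) = 0
A(D, G) = G*(6 + D) (A(D, G) = (D + 6)*(G + 0) = (6 + D)*G = G*(6 + D))
(-10*16)*A(K(-2, 3), O(2)) = (-10*16)*((-9*2)*(6 - 6*sqrt(6 - 2))) = -(-2880)*(6 - 6*sqrt(4)) = -(-2880)*(6 - 6*2) = -(-2880)*(6 - 12) = -(-2880)*(-6) = -160*108 = -17280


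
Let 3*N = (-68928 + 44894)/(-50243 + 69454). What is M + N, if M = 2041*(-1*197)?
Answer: -23172927775/57633 ≈ -4.0208e+5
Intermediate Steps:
N = -24034/57633 (N = ((-68928 + 44894)/(-50243 + 69454))/3 = (-24034/19211)/3 = (-24034*1/19211)/3 = (⅓)*(-24034/19211) = -24034/57633 ≈ -0.41702)
M = -402077 (M = 2041*(-197) = -402077)
M + N = -402077 - 24034/57633 = -23172927775/57633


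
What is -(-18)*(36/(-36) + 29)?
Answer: 504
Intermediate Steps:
-(-18)*(36/(-36) + 29) = -(-18)*(36*(-1/36) + 29) = -(-18)*(-1 + 29) = -(-18)*28 = -1*(-504) = 504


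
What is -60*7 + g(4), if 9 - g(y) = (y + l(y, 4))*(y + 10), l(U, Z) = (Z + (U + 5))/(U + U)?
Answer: -1959/4 ≈ -489.75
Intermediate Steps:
l(U, Z) = (5 + U + Z)/(2*U) (l(U, Z) = (Z + (5 + U))/((2*U)) = (5 + U + Z)*(1/(2*U)) = (5 + U + Z)/(2*U))
g(y) = 9 - (10 + y)*(y + (9 + y)/(2*y)) (g(y) = 9 - (y + (5 + y + 4)/(2*y))*(y + 10) = 9 - (y + (9 + y)/(2*y))*(10 + y) = 9 - (10 + y)*(y + (9 + y)/(2*y)))
-60*7 + g(4) = -60*7 + (-1/2 - 1*4**2 - 45/4 - 21/2*4) = -420 + (-1/2 - 1*16 - 45*1/4 - 42) = -420 + (-1/2 - 16 - 45/4 - 42) = -420 - 279/4 = -1959/4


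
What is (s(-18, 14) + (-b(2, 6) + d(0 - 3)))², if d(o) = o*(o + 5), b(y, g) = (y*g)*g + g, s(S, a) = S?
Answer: 10404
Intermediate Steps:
b(y, g) = g + y*g² (b(y, g) = (g*y)*g + g = y*g² + g = g + y*g²)
d(o) = o*(5 + o)
(s(-18, 14) + (-b(2, 6) + d(0 - 3)))² = (-18 + (-6*(1 + 6*2) + (0 - 3)*(5 + (0 - 3))))² = (-18 + (-6*(1 + 12) - 3*(5 - 3)))² = (-18 + (-6*13 - 3*2))² = (-18 + (-1*78 - 6))² = (-18 + (-78 - 6))² = (-18 - 84)² = (-102)² = 10404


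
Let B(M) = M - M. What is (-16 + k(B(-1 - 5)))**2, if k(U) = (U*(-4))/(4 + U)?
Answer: 256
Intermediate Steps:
B(M) = 0
k(U) = -4*U/(4 + U) (k(U) = (-4*U)/(4 + U) = -4*U/(4 + U))
(-16 + k(B(-1 - 5)))**2 = (-16 - 4*0/(4 + 0))**2 = (-16 - 4*0/4)**2 = (-16 - 4*0*1/4)**2 = (-16 + 0)**2 = (-16)**2 = 256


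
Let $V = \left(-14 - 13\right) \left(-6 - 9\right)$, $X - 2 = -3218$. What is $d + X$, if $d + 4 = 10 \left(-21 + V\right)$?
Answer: $620$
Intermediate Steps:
$X = -3216$ ($X = 2 - 3218 = -3216$)
$V = 405$ ($V = \left(-27\right) \left(-15\right) = 405$)
$d = 3836$ ($d = -4 + 10 \left(-21 + 405\right) = -4 + 10 \cdot 384 = -4 + 3840 = 3836$)
$d + X = 3836 - 3216 = 620$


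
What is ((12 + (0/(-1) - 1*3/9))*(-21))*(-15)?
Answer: 3675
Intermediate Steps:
((12 + (0/(-1) - 1*3/9))*(-21))*(-15) = ((12 + (0*(-1) - 3*⅑))*(-21))*(-15) = ((12 + (0 - ⅓))*(-21))*(-15) = ((12 - ⅓)*(-21))*(-15) = ((35/3)*(-21))*(-15) = -245*(-15) = 3675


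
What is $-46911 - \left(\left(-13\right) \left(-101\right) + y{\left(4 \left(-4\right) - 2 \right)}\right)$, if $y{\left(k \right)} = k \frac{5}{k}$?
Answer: $-48229$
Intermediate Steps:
$y{\left(k \right)} = 5$
$-46911 - \left(\left(-13\right) \left(-101\right) + y{\left(4 \left(-4\right) - 2 \right)}\right) = -46911 - \left(\left(-13\right) \left(-101\right) + 5\right) = -46911 - \left(1313 + 5\right) = -46911 - 1318 = -48229$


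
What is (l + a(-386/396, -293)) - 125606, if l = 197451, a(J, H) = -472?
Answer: 71373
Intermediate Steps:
(l + a(-386/396, -293)) - 125606 = (197451 - 472) - 125606 = 196979 - 125606 = 71373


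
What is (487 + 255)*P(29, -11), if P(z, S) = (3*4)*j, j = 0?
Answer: 0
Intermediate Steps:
P(z, S) = 0 (P(z, S) = (3*4)*0 = 12*0 = 0)
(487 + 255)*P(29, -11) = (487 + 255)*0 = 742*0 = 0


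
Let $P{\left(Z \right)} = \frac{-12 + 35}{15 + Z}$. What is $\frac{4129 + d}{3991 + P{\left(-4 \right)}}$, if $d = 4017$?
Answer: $\frac{44803}{21962} \approx 2.04$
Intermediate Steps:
$P{\left(Z \right)} = \frac{23}{15 + Z}$
$\frac{4129 + d}{3991 + P{\left(-4 \right)}} = \frac{4129 + 4017}{3991 + \frac{23}{15 - 4}} = \frac{8146}{3991 + \frac{23}{11}} = \frac{8146}{\frac{43924}{11}} = 8146 \cdot \frac{11}{43924} = \frac{44803}{21962}$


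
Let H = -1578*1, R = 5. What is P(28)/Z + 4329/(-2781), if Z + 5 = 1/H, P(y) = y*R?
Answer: -72059851/2438319 ≈ -29.553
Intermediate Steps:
P(y) = 5*y (P(y) = y*5 = 5*y)
H = -1578
Z = -7891/1578 (Z = -5 + 1/(-1578) = -5 - 1/1578 = -7891/1578 ≈ -5.0006)
P(28)/Z + 4329/(-2781) = (5*28)/(-7891/1578) + 4329/(-2781) = 140*(-1578/7891) + 4329*(-1/2781) = -220920/7891 - 481/309 = -72059851/2438319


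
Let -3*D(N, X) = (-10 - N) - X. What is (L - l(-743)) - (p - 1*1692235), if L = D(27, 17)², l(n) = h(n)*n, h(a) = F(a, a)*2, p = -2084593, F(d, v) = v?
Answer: 2673054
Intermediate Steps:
D(N, X) = 10/3 + N/3 + X/3 (D(N, X) = -((-10 - N) - X)/3 = -(-10 - N - X)/3 = 10/3 + N/3 + X/3)
h(a) = 2*a (h(a) = a*2 = 2*a)
l(n) = 2*n² (l(n) = (2*n)*n = 2*n²)
L = 324 (L = (10/3 + (⅓)*27 + (⅓)*17)² = (10/3 + 9 + 17/3)² = 18² = 324)
(L - l(-743)) - (p - 1*1692235) = (324 - 2*(-743)²) - (-2084593 - 1*1692235) = (324 - 2*552049) - (-2084593 - 1692235) = (324 - 1*1104098) - 1*(-3776828) = (324 - 1104098) + 3776828 = -1103774 + 3776828 = 2673054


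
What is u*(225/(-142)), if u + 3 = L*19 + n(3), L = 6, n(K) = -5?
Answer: -11925/71 ≈ -167.96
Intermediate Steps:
u = 106 (u = -3 + (6*19 - 5) = -3 + (114 - 5) = -3 + 109 = 106)
u*(225/(-142)) = 106*(225/(-142)) = 106*(225*(-1/142)) = 106*(-225/142) = -11925/71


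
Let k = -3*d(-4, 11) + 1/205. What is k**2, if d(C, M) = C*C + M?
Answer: 275692816/42025 ≈ 6560.2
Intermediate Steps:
d(C, M) = M + C**2 (d(C, M) = C**2 + M = M + C**2)
k = -16604/205 (k = -3*(11 + (-4)**2) + 1/205 = -3*(11 + 16) + 1/205 = -3*27 + 1/205 = -81 + 1/205 = -16604/205 ≈ -80.995)
k**2 = (-16604/205)**2 = 275692816/42025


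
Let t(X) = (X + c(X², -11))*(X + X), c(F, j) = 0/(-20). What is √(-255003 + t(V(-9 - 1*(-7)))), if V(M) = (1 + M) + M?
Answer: I*√254985 ≈ 504.96*I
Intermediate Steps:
V(M) = 1 + 2*M
c(F, j) = 0 (c(F, j) = 0*(-1/20) = 0)
t(X) = 2*X² (t(X) = (X + 0)*(X + X) = X*(2*X) = 2*X²)
√(-255003 + t(V(-9 - 1*(-7)))) = √(-255003 + 2*(1 + 2*(-9 - 1*(-7)))²) = √(-255003 + 2*(1 + 2*(-9 + 7))²) = √(-255003 + 2*(1 + 2*(-2))²) = √(-255003 + 2*(1 - 4)²) = √(-255003 + 2*(-3)²) = √(-255003 + 2*9) = √(-255003 + 18) = √(-254985) = I*√254985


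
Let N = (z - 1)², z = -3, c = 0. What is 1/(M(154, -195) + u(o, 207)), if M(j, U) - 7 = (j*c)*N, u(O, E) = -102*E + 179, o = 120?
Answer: -1/20928 ≈ -4.7783e-5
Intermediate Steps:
N = 16 (N = (-3 - 1)² = (-4)² = 16)
u(O, E) = 179 - 102*E
M(j, U) = 7 (M(j, U) = 7 + (j*0)*16 = 7 + 0*16 = 7 + 0 = 7)
1/(M(154, -195) + u(o, 207)) = 1/(7 + (179 - 102*207)) = 1/(7 + (179 - 21114)) = 1/(7 - 20935) = 1/(-20928) = -1/20928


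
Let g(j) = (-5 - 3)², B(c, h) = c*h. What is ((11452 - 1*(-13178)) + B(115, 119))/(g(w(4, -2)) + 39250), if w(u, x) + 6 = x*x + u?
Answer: 38315/39314 ≈ 0.97459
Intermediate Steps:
w(u, x) = -6 + u + x² (w(u, x) = -6 + (x*x + u) = -6 + (x² + u) = -6 + (u + x²) = -6 + u + x²)
g(j) = 64 (g(j) = (-8)² = 64)
((11452 - 1*(-13178)) + B(115, 119))/(g(w(4, -2)) + 39250) = ((11452 - 1*(-13178)) + 115*119)/(64 + 39250) = ((11452 + 13178) + 13685)/39314 = (24630 + 13685)*(1/39314) = 38315*(1/39314) = 38315/39314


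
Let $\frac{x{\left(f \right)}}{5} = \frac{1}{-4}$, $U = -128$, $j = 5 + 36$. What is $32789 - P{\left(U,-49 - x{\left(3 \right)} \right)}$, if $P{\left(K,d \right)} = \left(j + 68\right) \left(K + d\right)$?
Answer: $\frac{207783}{4} \approx 51946.0$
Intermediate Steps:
$j = 41$
$x{\left(f \right)} = - \frac{5}{4}$ ($x{\left(f \right)} = \frac{5}{-4} = 5 \left(- \frac{1}{4}\right) = - \frac{5}{4}$)
$P{\left(K,d \right)} = 109 K + 109 d$ ($P{\left(K,d \right)} = \left(41 + 68\right) \left(K + d\right) = 109 \left(K + d\right) = 109 K + 109 d$)
$32789 - P{\left(U,-49 - x{\left(3 \right)} \right)} = 32789 - \left(109 \left(-128\right) + 109 \left(-49 - - \frac{5}{4}\right)\right) = 32789 - \left(-13952 + 109 \left(-49 + \frac{5}{4}\right)\right) = 32789 - \left(-13952 + 109 \left(- \frac{191}{4}\right)\right) = 32789 - \left(-13952 - \frac{20819}{4}\right) = 32789 - - \frac{76627}{4} = 32789 + \frac{76627}{4} = \frac{207783}{4}$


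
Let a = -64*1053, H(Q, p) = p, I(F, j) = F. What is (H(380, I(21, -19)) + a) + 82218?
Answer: 14847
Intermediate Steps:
a = -67392
(H(380, I(21, -19)) + a) + 82218 = (21 - 67392) + 82218 = -67371 + 82218 = 14847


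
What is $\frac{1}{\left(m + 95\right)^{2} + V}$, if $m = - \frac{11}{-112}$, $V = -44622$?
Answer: $- \frac{12544}{446294567} \approx -2.8107 \cdot 10^{-5}$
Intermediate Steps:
$m = \frac{11}{112}$ ($m = \left(-11\right) \left(- \frac{1}{112}\right) = \frac{11}{112} \approx 0.098214$)
$\frac{1}{\left(m + 95\right)^{2} + V} = \frac{1}{\left(\frac{11}{112} + 95\right)^{2} - 44622} = \frac{1}{\left(\frac{10651}{112}\right)^{2} - 44622} = \frac{1}{\frac{113443801}{12544} - 44622} = \frac{1}{- \frac{446294567}{12544}} = - \frac{12544}{446294567}$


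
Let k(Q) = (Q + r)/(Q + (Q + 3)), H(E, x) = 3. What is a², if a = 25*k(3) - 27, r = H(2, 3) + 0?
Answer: 961/9 ≈ 106.78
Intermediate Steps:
r = 3 (r = 3 + 0 = 3)
k(Q) = (3 + Q)/(3 + 2*Q) (k(Q) = (Q + 3)/(Q + (Q + 3)) = (3 + Q)/(Q + (3 + Q)) = (3 + Q)/(3 + 2*Q))
a = -31/3 (a = 25*((3 + 3)/(3 + 2*3)) - 27 = 25*(6/(3 + 6)) - 27 = 25*(6/9) - 27 = 25*((⅑)*6) - 27 = 25*(⅔) - 27 = 50/3 - 27 = -31/3 ≈ -10.333)
a² = (-31/3)² = 961/9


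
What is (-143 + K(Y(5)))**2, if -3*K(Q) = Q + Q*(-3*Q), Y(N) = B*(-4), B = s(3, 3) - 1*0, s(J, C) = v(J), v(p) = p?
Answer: 25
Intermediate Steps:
s(J, C) = J
B = 3 (B = 3 - 1*0 = 3 + 0 = 3)
Y(N) = -12 (Y(N) = 3*(-4) = -12)
K(Q) = Q**2 - Q/3 (K(Q) = -(Q + Q*(-3*Q))/3 = -(Q - 3*Q**2)/3 = Q**2 - Q/3)
(-143 + K(Y(5)))**2 = (-143 - 12*(-1/3 - 12))**2 = (-143 - 12*(-37/3))**2 = (-143 + 148)**2 = 5**2 = 25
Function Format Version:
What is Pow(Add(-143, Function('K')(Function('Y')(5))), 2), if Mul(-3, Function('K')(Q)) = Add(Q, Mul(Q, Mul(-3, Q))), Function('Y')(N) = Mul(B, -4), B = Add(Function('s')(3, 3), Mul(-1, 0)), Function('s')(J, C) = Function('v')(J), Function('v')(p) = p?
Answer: 25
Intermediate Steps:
Function('s')(J, C) = J
B = 3 (B = Add(3, Mul(-1, 0)) = Add(3, 0) = 3)
Function('Y')(N) = -12 (Function('Y')(N) = Mul(3, -4) = -12)
Function('K')(Q) = Add(Pow(Q, 2), Mul(Rational(-1, 3), Q)) (Function('K')(Q) = Mul(Rational(-1, 3), Add(Q, Mul(Q, Mul(-3, Q)))) = Mul(Rational(-1, 3), Add(Q, Mul(-3, Pow(Q, 2)))) = Add(Pow(Q, 2), Mul(Rational(-1, 3), Q)))
Pow(Add(-143, Function('K')(Function('Y')(5))), 2) = Pow(Add(-143, Mul(-12, Add(Rational(-1, 3), -12))), 2) = Pow(Add(-143, Mul(-12, Rational(-37, 3))), 2) = Pow(Add(-143, 148), 2) = Pow(5, 2) = 25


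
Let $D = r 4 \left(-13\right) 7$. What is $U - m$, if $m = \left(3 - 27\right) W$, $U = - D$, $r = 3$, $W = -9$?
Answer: $876$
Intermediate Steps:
$D = -1092$ ($D = 3 \cdot 4 \left(-13\right) 7 = 12 \left(-13\right) 7 = \left(-156\right) 7 = -1092$)
$U = 1092$ ($U = \left(-1\right) \left(-1092\right) = 1092$)
$m = 216$ ($m = \left(3 - 27\right) \left(-9\right) = \left(-24\right) \left(-9\right) = 216$)
$U - m = 1092 - 216 = 876$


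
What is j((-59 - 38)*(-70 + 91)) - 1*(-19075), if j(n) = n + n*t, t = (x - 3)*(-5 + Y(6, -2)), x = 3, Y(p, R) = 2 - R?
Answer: 17038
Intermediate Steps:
t = 0 (t = (3 - 3)*(-5 + (2 - 1*(-2))) = 0*(-5 + (2 + 2)) = 0*(-5 + 4) = 0*(-1) = 0)
j(n) = n (j(n) = n + n*0 = n + 0 = n)
j((-59 - 38)*(-70 + 91)) - 1*(-19075) = (-59 - 38)*(-70 + 91) - 1*(-19075) = -97*21 + 19075 = -2037 + 19075 = 17038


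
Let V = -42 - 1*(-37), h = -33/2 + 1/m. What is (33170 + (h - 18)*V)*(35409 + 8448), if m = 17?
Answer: 49717830195/34 ≈ 1.4623e+9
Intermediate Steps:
h = -559/34 (h = -33/2 + 1/17 = -559/34 ≈ -16.441)
V = -5 (V = -42 + 37 = -5)
(33170 + (h - 18)*V)*(35409 + 8448) = (33170 + (-559/34 - 18)*(-5))*(35409 + 8448) = (33170 - 1171/34*(-5))*43857 = (33170 + 5855/34)*43857 = (1133635/34)*43857 = 49717830195/34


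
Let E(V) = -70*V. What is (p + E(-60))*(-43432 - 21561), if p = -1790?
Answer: -156633130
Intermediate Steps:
(p + E(-60))*(-43432 - 21561) = (-1790 - 70*(-60))*(-43432 - 21561) = (-1790 + 4200)*(-64993) = 2410*(-64993) = -156633130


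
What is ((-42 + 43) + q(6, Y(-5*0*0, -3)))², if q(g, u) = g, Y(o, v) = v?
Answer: 49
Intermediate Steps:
((-42 + 43) + q(6, Y(-5*0*0, -3)))² = ((-42 + 43) + 6)² = (1 + 6)² = 7² = 49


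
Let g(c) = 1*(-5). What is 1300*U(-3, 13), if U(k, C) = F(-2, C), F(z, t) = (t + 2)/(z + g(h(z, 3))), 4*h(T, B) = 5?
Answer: -19500/7 ≈ -2785.7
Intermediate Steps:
h(T, B) = 5/4 (h(T, B) = (¼)*5 = 5/4)
g(c) = -5
F(z, t) = (2 + t)/(-5 + z) (F(z, t) = (t + 2)/(z - 5) = (2 + t)/(-5 + z))
U(k, C) = -2/7 - C/7 (U(k, C) = (2 + C)/(-5 - 2) = (2 + C)/(-7) = -(2 + C)/7 = -2/7 - C/7)
1300*U(-3, 13) = 1300*(-2/7 - ⅐*13) = 1300*(-2/7 - 13/7) = 1300*(-15/7) = -19500/7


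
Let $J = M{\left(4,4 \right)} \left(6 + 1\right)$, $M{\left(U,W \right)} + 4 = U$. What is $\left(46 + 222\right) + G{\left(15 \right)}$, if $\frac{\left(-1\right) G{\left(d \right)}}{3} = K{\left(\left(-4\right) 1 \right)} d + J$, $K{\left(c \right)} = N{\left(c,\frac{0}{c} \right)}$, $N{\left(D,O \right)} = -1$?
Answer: $313$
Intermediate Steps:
$M{\left(U,W \right)} = -4 + U$
$K{\left(c \right)} = -1$
$J = 0$ ($J = \left(-4 + 4\right) \left(6 + 1\right) = 0 \cdot 7 = 0$)
$G{\left(d \right)} = 3 d$ ($G{\left(d \right)} = - 3 \left(- d + 0\right) = - 3 \left(- d\right) = 3 d$)
$\left(46 + 222\right) + G{\left(15 \right)} = \left(46 + 222\right) + 3 \cdot 15 = 268 + 45 = 313$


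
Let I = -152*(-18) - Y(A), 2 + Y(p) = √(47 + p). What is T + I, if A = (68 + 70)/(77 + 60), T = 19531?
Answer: 22269 - √901049/137 ≈ 22262.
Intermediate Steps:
A = 138/137 ≈ 1.0073
Y(p) = -2 + √(47 + p)
I = 2738 - √901049/137 (I = -152*(-18) - (-2 + √(47 + 138/137)) = 2736 - (-2 + √(6577/137)) = 2736 - (-2 + √901049/137) = 2736 + (2 - √901049/137) = 2738 - √901049/137 ≈ 2731.1)
T + I = 19531 + (2738 - √901049/137) = 22269 - √901049/137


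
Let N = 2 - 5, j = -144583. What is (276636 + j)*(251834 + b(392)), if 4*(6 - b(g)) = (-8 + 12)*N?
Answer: 33256623679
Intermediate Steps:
N = -3
b(g) = 9 (b(g) = 6 - (-8 + 12)*(-3)/4 = 6 - (-3) = 6 - ¼*(-12) = 6 + 3 = 9)
(276636 + j)*(251834 + b(392)) = (276636 - 144583)*(251834 + 9) = 132053*251843 = 33256623679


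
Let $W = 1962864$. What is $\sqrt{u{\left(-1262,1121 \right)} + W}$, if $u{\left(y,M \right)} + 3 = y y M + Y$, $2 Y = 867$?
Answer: $\frac{\sqrt{7149268874}}{2} \approx 42277.0$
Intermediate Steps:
$Y = \frac{867}{2}$ ($Y = \frac{1}{2} \cdot 867 = \frac{867}{2} \approx 433.5$)
$u{\left(y,M \right)} = \frac{861}{2} + M y^{2}$ ($u{\left(y,M \right)} = -3 + \left(y y M + \frac{867}{2}\right) = -3 + \left(y^{2} M + \frac{867}{2}\right) = -3 + \left(M y^{2} + \frac{867}{2}\right) = -3 + \left(\frac{867}{2} + M y^{2}\right) = \frac{861}{2} + M y^{2}$)
$\sqrt{u{\left(-1262,1121 \right)} + W} = \sqrt{\left(\frac{861}{2} + 1121 \left(-1262\right)^{2}\right) + 1962864} = \sqrt{\left(\frac{861}{2} + 1121 \cdot 1592644\right) + 1962864} = \sqrt{\left(\frac{861}{2} + 1785353924\right) + 1962864} = \sqrt{\frac{3570708709}{2} + 1962864} = \sqrt{\frac{3574634437}{2}} = \frac{\sqrt{7149268874}}{2}$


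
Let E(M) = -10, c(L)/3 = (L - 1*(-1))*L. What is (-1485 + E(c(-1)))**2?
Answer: 2235025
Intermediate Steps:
c(L) = 3*L*(1 + L) (c(L) = 3*((L - 1*(-1))*L) = 3*((L + 1)*L) = 3*((1 + L)*L) = 3*(L*(1 + L)) = 3*L*(1 + L))
(-1485 + E(c(-1)))**2 = (-1485 - 10)**2 = (-1495)**2 = 2235025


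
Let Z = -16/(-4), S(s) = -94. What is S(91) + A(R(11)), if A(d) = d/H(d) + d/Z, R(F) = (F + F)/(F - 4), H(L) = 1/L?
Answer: -8167/98 ≈ -83.337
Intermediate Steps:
Z = 4 (Z = -16*(-¼) = 4)
R(F) = 2*F/(-4 + F) (R(F) = (2*F)/(-4 + F) = 2*F/(-4 + F))
A(d) = d² + d/4 (A(d) = d/(1/d) + d/4 = d*d + d*(¼) = d² + d/4)
S(91) + A(R(11)) = -94 + (2*11/(-4 + 11))*(¼ + 2*11/(-4 + 11)) = -94 + (2*11/7)*(¼ + 2*11/7) = -94 + (2*11*(⅐))*(¼ + 2*11*(⅐)) = -94 + 22*(¼ + 22/7)/7 = -94 + (22/7)*(95/28) = -94 + 1045/98 = -8167/98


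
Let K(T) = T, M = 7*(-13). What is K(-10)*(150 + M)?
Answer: -590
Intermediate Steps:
M = -91
K(-10)*(150 + M) = -10*(150 - 91) = -10*59 = -590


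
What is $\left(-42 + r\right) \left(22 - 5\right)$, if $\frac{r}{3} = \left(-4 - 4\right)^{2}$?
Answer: $2550$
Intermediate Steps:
$r = 192$ ($r = 3 \left(-4 - 4\right)^{2} = 3 \left(-8\right)^{2} = 3 \cdot 64 = 192$)
$\left(-42 + r\right) \left(22 - 5\right) = \left(-42 + 192\right) \left(22 - 5\right) = 150 \left(22 - 5\right) = 150 \cdot 17 = 2550$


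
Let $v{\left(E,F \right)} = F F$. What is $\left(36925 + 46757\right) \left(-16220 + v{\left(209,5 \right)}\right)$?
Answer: $-1355229990$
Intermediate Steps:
$v{\left(E,F \right)} = F^{2}$
$\left(36925 + 46757\right) \left(-16220 + v{\left(209,5 \right)}\right) = \left(36925 + 46757\right) \left(-16220 + 5^{2}\right) = 83682 \left(-16220 + 25\right) = 83682 \left(-16195\right) = -1355229990$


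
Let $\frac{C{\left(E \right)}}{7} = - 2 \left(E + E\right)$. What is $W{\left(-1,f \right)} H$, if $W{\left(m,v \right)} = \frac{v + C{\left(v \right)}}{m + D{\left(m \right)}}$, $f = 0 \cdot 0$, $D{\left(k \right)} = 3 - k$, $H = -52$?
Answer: $0$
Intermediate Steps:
$C{\left(E \right)} = - 28 E$ ($C{\left(E \right)} = 7 \left(- 2 \left(E + E\right)\right) = 7 \left(- 2 \cdot 2 E\right) = 7 \left(- 4 E\right) = - 28 E$)
$f = 0$
$W{\left(m,v \right)} = - 9 v$ ($W{\left(m,v \right)} = \frac{v - 28 v}{m - \left(-3 + m\right)} = \frac{\left(-27\right) v}{3} = - 27 v \frac{1}{3} = - 9 v$)
$W{\left(-1,f \right)} H = \left(-9\right) 0 \left(-52\right) = 0 \left(-52\right) = 0$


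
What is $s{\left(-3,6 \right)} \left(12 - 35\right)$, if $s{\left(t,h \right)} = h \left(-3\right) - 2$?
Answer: $460$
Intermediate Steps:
$s{\left(t,h \right)} = -2 - 3 h$ ($s{\left(t,h \right)} = - 3 h - 2 = -2 - 3 h$)
$s{\left(-3,6 \right)} \left(12 - 35\right) = \left(-2 - 18\right) \left(12 - 35\right) = \left(-2 - 18\right) \left(-23\right) = \left(-20\right) \left(-23\right) = 460$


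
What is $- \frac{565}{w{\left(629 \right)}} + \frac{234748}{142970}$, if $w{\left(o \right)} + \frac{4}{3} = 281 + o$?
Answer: $\frac{6854981}{6719590} \approx 1.0201$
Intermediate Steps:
$w{\left(o \right)} = \frac{839}{3} + o$ ($w{\left(o \right)} = - \frac{4}{3} + \left(281 + o\right) = \frac{839}{3} + o$)
$- \frac{565}{w{\left(629 \right)}} + \frac{234748}{142970} = - \frac{565}{\frac{839}{3} + 629} + \frac{234748}{142970} = - \frac{565}{\frac{2726}{3}} + 234748 \cdot \frac{1}{142970} = \left(-565\right) \frac{3}{2726} + \frac{117374}{71485} = - \frac{1695}{2726} + \frac{117374}{71485} = \frac{6854981}{6719590}$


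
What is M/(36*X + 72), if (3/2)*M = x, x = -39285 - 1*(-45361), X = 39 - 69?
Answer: -217/54 ≈ -4.0185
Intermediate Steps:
X = -30
x = 6076 (x = -39285 + 45361 = 6076)
M = 12152/3 (M = (⅔)*6076 = 12152/3 ≈ 4050.7)
M/(36*X + 72) = 12152/(3*(36*(-30) + 72)) = 12152/(3*(-1080 + 72)) = (12152/3)/(-1008) = (12152/3)*(-1/1008) = -217/54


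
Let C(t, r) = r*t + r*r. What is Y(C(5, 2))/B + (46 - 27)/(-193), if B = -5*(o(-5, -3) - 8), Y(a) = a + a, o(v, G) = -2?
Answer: 2227/4825 ≈ 0.46155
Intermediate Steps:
C(t, r) = r² + r*t (C(t, r) = r*t + r² = r² + r*t)
Y(a) = 2*a
B = 50 (B = -5*(-2 - 8) = -5*(-10) = 50)
Y(C(5, 2))/B + (46 - 27)/(-193) = (2*(2*(2 + 5)))/50 + (46 - 27)/(-193) = (2*(2*7))*(1/50) + 19*(-1/193) = (2*14)*(1/50) - 19/193 = 28*(1/50) - 19/193 = 14/25 - 19/193 = 2227/4825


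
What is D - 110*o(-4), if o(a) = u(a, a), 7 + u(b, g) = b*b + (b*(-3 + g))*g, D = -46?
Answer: 11284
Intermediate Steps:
u(b, g) = -7 + b**2 + b*g*(-3 + g) (u(b, g) = -7 + (b*b + (b*(-3 + g))*g) = -7 + (b**2 + b*g*(-3 + g)) = -7 + b**2 + b*g*(-3 + g))
o(a) = -7 + a**3 - 2*a**2 (o(a) = -7 + a**2 + a*a**2 - 3*a*a = -7 + a**2 + a**3 - 3*a**2 = -7 + a**3 - 2*a**2)
D - 110*o(-4) = -46 - 110*(-7 + (-4)**3 - 2*(-4)**2) = -46 - 110*(-7 - 64 - 2*16) = -46 - 110*(-7 - 64 - 32) = -46 - 110*(-103) = -46 + 11330 = 11284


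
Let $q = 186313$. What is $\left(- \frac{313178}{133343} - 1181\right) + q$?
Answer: $\frac{24685743098}{133343} \approx 1.8513 \cdot 10^{5}$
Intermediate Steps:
$\left(- \frac{313178}{133343} - 1181\right) + q = \left(- \frac{313178}{133343} - 1181\right) + 186313 = - \frac{157791261}{133343} + 186313 = \frac{24685743098}{133343}$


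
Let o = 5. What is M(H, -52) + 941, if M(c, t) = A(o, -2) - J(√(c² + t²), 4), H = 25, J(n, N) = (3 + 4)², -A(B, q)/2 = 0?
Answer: 892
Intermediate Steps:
A(B, q) = 0 (A(B, q) = -2*0 = 0)
J(n, N) = 49 (J(n, N) = 7² = 49)
M(c, t) = -49 (M(c, t) = 0 - 1*49 = 0 - 49 = -49)
M(H, -52) + 941 = -49 + 941 = 892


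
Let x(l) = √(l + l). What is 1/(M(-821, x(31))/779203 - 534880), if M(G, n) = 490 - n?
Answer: -162378152188590225/86852825940522015011219 + 779203*√62/173705651881044030022438 ≈ -1.8696e-6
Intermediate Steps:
x(l) = √2*√l (x(l) = √(2*l) = √2*√l)
1/(M(-821, x(31))/779203 - 534880) = 1/((490 - √2*√31)/779203 - 534880) = 1/((490 - √62)*(1/779203) - 534880) = 1/((490/779203 - √62/779203) - 534880) = 1/(-416780100150/779203 - √62/779203)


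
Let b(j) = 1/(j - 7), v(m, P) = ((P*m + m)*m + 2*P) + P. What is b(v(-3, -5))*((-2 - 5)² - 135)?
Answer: 43/29 ≈ 1.4828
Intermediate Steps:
v(m, P) = 3*P + m*(m + P*m) (v(m, P) = ((m + P*m)*m + 2*P) + P = (m*(m + P*m) + 2*P) + P = (2*P + m*(m + P*m)) + P = 3*P + m*(m + P*m))
b(j) = 1/(-7 + j)
b(v(-3, -5))*((-2 - 5)² - 135) = ((-2 - 5)² - 135)/(-7 + ((-3)² + 3*(-5) - 5*(-3)²)) = ((-7)² - 135)/(-7 + (9 - 15 - 5*9)) = (49 - 135)/(-7 + (9 - 15 - 45)) = -86/(-7 - 51) = -86/(-58) = -1/58*(-86) = 43/29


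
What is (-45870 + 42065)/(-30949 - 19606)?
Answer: 761/10111 ≈ 0.075265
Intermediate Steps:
(-45870 + 42065)/(-30949 - 19606) = -3805/(-50555) = -3805*(-1/50555) = 761/10111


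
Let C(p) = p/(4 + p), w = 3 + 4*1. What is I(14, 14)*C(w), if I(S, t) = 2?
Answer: 14/11 ≈ 1.2727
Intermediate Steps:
w = 7 (w = 3 + 4 = 7)
I(14, 14)*C(w) = 2*(7/(4 + 7)) = 2*(7/11) = 14/11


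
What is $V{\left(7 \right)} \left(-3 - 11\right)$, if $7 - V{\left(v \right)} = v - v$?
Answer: $-98$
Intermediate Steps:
$V{\left(v \right)} = 7$ ($V{\left(v \right)} = 7 - \left(v - v\right) = 7 - 0 = 7 + 0 = 7$)
$V{\left(7 \right)} \left(-3 - 11\right) = 7 \left(-3 - 11\right) = 7 \left(-14\right) = -98$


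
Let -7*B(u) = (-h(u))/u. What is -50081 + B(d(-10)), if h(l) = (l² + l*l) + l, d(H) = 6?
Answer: -350554/7 ≈ -50079.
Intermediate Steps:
h(l) = l + 2*l² (h(l) = (l² + l²) + l = 2*l² + l = l + 2*l²)
B(u) = ⅐ + 2*u/7 (B(u) = -(-u*(1 + 2*u))/(7*u) = -(-1 - 2*u)/7 = ⅐ + 2*u/7)
-50081 + B(d(-10)) = -50081 + (⅐ + (2/7)*6) = -50081 + (⅐ + 12/7) = -50081 + 13/7 = -350554/7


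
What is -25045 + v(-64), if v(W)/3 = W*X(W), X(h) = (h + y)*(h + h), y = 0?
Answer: -1597909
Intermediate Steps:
X(h) = 2*h**2 (X(h) = (h + 0)*(h + h) = h*(2*h) = 2*h**2)
v(W) = 6*W**3 (v(W) = 3*(W*(2*W**2)) = 3*(2*W**3) = 6*W**3)
-25045 + v(-64) = -25045 + 6*(-64)**3 = -25045 + 6*(-262144) = -25045 - 1572864 = -1597909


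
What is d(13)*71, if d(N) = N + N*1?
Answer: 1846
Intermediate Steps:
d(N) = 2*N (d(N) = N + N = 2*N)
d(13)*71 = (2*13)*71 = 26*71 = 1846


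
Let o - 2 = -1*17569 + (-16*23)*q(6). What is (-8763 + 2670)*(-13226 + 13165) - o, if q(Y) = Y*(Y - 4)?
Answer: 393656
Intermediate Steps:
q(Y) = Y*(-4 + Y)
o = -21983 (o = 2 + (-1*17569 + (-16*23)*(6*(-4 + 6))) = 2 + (-17569 - 2208*2) = 2 + (-17569 - 368*12) = 2 + (-17569 - 4416) = 2 - 21985 = -21983)
(-8763 + 2670)*(-13226 + 13165) - o = (-8763 + 2670)*(-13226 + 13165) - 1*(-21983) = -6093*(-61) + 21983 = 371673 + 21983 = 393656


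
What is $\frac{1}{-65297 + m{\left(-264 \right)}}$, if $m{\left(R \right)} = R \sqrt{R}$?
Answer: $\frac{i}{- 65297 i + 528 \sqrt{66}} \approx -1.5249 \cdot 10^{-5} + 1.0017 \cdot 10^{-6} i$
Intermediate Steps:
$m{\left(R \right)} = R^{\frac{3}{2}}$
$\frac{1}{-65297 + m{\left(-264 \right)}} = \frac{1}{-65297 + \left(-264\right)^{\frac{3}{2}}} = \frac{1}{-65297 - 528 i \sqrt{66}}$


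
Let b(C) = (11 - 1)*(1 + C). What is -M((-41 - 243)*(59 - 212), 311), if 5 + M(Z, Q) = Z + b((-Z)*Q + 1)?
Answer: 135092253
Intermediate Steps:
b(C) = 10 + 10*C (b(C) = 10*(1 + C) = 10 + 10*C)
M(Z, Q) = 15 + Z - 10*Q*Z (M(Z, Q) = -5 + (Z + (10 + 10*((-Z)*Q + 1))) = -5 + (Z + (10 + 10*(-Q*Z + 1))) = -5 + (Z + (10 + 10*(1 - Q*Z))) = -5 + (Z + (10 + (10 - 10*Q*Z))) = -5 + (Z + (20 - 10*Q*Z)) = -5 + (20 + Z - 10*Q*Z) = 15 + Z - 10*Q*Z)
-M((-41 - 243)*(59 - 212), 311) = -(15 + (-41 - 243)*(59 - 212) - 10*311*(-41 - 243)*(59 - 212)) = -(15 - 284*(-153) - 10*311*(-284*(-153))) = -(15 + 43452 - 10*311*43452) = -(15 + 43452 - 135135720) = -1*(-135092253) = 135092253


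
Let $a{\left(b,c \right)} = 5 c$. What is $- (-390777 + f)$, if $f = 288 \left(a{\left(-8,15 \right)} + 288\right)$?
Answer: $286233$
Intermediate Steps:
$f = 104544$ ($f = 288 \left(5 \cdot 15 + 288\right) = 288 \left(75 + 288\right) = 288 \cdot 363 = 104544$)
$- (-390777 + f) = - (-390777 + 104544) = \left(-1\right) \left(-286233\right) = 286233$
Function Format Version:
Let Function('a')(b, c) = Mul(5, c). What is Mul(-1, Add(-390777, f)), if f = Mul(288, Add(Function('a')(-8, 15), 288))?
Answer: 286233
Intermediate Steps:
f = 104544 (f = Mul(288, Add(Mul(5, 15), 288)) = Mul(288, Add(75, 288)) = Mul(288, 363) = 104544)
Mul(-1, Add(-390777, f)) = Mul(-1, Add(-390777, 104544)) = Mul(-1, -286233) = 286233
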